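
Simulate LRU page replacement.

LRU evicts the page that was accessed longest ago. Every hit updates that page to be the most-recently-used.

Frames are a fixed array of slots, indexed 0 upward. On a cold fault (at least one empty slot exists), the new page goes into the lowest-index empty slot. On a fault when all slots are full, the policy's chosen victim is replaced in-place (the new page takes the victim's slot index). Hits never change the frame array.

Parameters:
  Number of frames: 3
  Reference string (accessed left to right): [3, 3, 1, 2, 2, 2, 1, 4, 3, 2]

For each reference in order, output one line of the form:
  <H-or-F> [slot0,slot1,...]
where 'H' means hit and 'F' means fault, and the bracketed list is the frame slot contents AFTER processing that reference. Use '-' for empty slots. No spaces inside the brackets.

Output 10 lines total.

F [3,-,-]
H [3,-,-]
F [3,1,-]
F [3,1,2]
H [3,1,2]
H [3,1,2]
H [3,1,2]
F [4,1,2]
F [4,1,3]
F [4,2,3]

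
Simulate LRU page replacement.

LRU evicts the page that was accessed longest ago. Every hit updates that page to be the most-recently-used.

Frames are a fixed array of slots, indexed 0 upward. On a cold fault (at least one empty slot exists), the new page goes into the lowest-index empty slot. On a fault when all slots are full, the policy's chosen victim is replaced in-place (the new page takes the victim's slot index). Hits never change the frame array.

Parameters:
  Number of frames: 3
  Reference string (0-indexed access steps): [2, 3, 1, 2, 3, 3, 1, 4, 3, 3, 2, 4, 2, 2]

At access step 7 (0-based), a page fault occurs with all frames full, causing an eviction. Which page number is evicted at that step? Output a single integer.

Answer: 2

Derivation:
Step 0: ref 2 -> FAULT, frames=[2,-,-]
Step 1: ref 3 -> FAULT, frames=[2,3,-]
Step 2: ref 1 -> FAULT, frames=[2,3,1]
Step 3: ref 2 -> HIT, frames=[2,3,1]
Step 4: ref 3 -> HIT, frames=[2,3,1]
Step 5: ref 3 -> HIT, frames=[2,3,1]
Step 6: ref 1 -> HIT, frames=[2,3,1]
Step 7: ref 4 -> FAULT, evict 2, frames=[4,3,1]
At step 7: evicted page 2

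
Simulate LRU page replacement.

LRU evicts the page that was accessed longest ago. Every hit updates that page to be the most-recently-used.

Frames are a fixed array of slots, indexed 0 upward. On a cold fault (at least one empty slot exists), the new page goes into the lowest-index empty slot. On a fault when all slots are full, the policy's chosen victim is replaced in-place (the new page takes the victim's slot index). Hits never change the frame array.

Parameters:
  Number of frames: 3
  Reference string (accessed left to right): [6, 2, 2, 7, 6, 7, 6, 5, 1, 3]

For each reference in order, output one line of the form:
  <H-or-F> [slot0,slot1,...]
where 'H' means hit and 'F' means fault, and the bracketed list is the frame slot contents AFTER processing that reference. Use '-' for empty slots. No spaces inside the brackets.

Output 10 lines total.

F [6,-,-]
F [6,2,-]
H [6,2,-]
F [6,2,7]
H [6,2,7]
H [6,2,7]
H [6,2,7]
F [6,5,7]
F [6,5,1]
F [3,5,1]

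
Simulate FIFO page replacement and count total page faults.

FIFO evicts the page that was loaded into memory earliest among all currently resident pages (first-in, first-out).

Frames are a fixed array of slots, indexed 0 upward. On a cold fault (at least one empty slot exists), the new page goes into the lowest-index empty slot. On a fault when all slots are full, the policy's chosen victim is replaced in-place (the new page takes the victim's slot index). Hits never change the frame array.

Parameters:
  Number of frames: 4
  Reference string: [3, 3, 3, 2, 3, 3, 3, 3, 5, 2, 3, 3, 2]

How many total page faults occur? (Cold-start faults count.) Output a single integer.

Answer: 3

Derivation:
Step 0: ref 3 → FAULT, frames=[3,-,-,-]
Step 1: ref 3 → HIT, frames=[3,-,-,-]
Step 2: ref 3 → HIT, frames=[3,-,-,-]
Step 3: ref 2 → FAULT, frames=[3,2,-,-]
Step 4: ref 3 → HIT, frames=[3,2,-,-]
Step 5: ref 3 → HIT, frames=[3,2,-,-]
Step 6: ref 3 → HIT, frames=[3,2,-,-]
Step 7: ref 3 → HIT, frames=[3,2,-,-]
Step 8: ref 5 → FAULT, frames=[3,2,5,-]
Step 9: ref 2 → HIT, frames=[3,2,5,-]
Step 10: ref 3 → HIT, frames=[3,2,5,-]
Step 11: ref 3 → HIT, frames=[3,2,5,-]
Step 12: ref 2 → HIT, frames=[3,2,5,-]
Total faults: 3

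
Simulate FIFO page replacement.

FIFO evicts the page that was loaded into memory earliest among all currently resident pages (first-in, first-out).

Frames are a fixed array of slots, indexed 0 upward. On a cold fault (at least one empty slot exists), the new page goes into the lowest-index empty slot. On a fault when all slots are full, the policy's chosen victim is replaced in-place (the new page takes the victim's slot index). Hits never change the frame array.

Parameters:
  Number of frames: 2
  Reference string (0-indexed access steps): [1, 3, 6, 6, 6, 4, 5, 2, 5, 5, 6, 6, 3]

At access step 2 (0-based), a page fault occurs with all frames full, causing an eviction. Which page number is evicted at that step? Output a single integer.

Step 0: ref 1 -> FAULT, frames=[1,-]
Step 1: ref 3 -> FAULT, frames=[1,3]
Step 2: ref 6 -> FAULT, evict 1, frames=[6,3]
At step 2: evicted page 1

Answer: 1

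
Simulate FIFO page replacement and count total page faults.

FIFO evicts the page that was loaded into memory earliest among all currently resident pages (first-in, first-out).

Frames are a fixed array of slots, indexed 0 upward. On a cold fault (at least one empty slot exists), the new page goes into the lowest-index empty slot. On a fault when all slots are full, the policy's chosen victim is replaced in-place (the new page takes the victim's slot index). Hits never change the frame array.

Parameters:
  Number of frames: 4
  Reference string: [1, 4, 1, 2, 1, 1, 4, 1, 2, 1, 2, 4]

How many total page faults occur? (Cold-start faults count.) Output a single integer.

Step 0: ref 1 → FAULT, frames=[1,-,-,-]
Step 1: ref 4 → FAULT, frames=[1,4,-,-]
Step 2: ref 1 → HIT, frames=[1,4,-,-]
Step 3: ref 2 → FAULT, frames=[1,4,2,-]
Step 4: ref 1 → HIT, frames=[1,4,2,-]
Step 5: ref 1 → HIT, frames=[1,4,2,-]
Step 6: ref 4 → HIT, frames=[1,4,2,-]
Step 7: ref 1 → HIT, frames=[1,4,2,-]
Step 8: ref 2 → HIT, frames=[1,4,2,-]
Step 9: ref 1 → HIT, frames=[1,4,2,-]
Step 10: ref 2 → HIT, frames=[1,4,2,-]
Step 11: ref 4 → HIT, frames=[1,4,2,-]
Total faults: 3

Answer: 3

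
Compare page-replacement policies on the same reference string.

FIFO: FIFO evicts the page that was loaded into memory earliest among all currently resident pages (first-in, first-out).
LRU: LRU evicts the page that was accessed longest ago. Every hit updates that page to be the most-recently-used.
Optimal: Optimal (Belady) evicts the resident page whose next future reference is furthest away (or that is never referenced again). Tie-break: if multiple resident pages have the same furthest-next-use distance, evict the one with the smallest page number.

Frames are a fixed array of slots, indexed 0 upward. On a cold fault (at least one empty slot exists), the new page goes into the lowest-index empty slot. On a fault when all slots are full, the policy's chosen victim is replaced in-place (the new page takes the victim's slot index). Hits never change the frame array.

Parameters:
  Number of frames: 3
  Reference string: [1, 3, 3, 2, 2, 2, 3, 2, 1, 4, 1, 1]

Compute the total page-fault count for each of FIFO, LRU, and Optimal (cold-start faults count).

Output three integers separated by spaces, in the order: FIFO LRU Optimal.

Answer: 5 4 4

Derivation:
--- FIFO ---
  step 0: ref 1 -> FAULT, frames=[1,-,-] (faults so far: 1)
  step 1: ref 3 -> FAULT, frames=[1,3,-] (faults so far: 2)
  step 2: ref 3 -> HIT, frames=[1,3,-] (faults so far: 2)
  step 3: ref 2 -> FAULT, frames=[1,3,2] (faults so far: 3)
  step 4: ref 2 -> HIT, frames=[1,3,2] (faults so far: 3)
  step 5: ref 2 -> HIT, frames=[1,3,2] (faults so far: 3)
  step 6: ref 3 -> HIT, frames=[1,3,2] (faults so far: 3)
  step 7: ref 2 -> HIT, frames=[1,3,2] (faults so far: 3)
  step 8: ref 1 -> HIT, frames=[1,3,2] (faults so far: 3)
  step 9: ref 4 -> FAULT, evict 1, frames=[4,3,2] (faults so far: 4)
  step 10: ref 1 -> FAULT, evict 3, frames=[4,1,2] (faults so far: 5)
  step 11: ref 1 -> HIT, frames=[4,1,2] (faults so far: 5)
  FIFO total faults: 5
--- LRU ---
  step 0: ref 1 -> FAULT, frames=[1,-,-] (faults so far: 1)
  step 1: ref 3 -> FAULT, frames=[1,3,-] (faults so far: 2)
  step 2: ref 3 -> HIT, frames=[1,3,-] (faults so far: 2)
  step 3: ref 2 -> FAULT, frames=[1,3,2] (faults so far: 3)
  step 4: ref 2 -> HIT, frames=[1,3,2] (faults so far: 3)
  step 5: ref 2 -> HIT, frames=[1,3,2] (faults so far: 3)
  step 6: ref 3 -> HIT, frames=[1,3,2] (faults so far: 3)
  step 7: ref 2 -> HIT, frames=[1,3,2] (faults so far: 3)
  step 8: ref 1 -> HIT, frames=[1,3,2] (faults so far: 3)
  step 9: ref 4 -> FAULT, evict 3, frames=[1,4,2] (faults so far: 4)
  step 10: ref 1 -> HIT, frames=[1,4,2] (faults so far: 4)
  step 11: ref 1 -> HIT, frames=[1,4,2] (faults so far: 4)
  LRU total faults: 4
--- Optimal ---
  step 0: ref 1 -> FAULT, frames=[1,-,-] (faults so far: 1)
  step 1: ref 3 -> FAULT, frames=[1,3,-] (faults so far: 2)
  step 2: ref 3 -> HIT, frames=[1,3,-] (faults so far: 2)
  step 3: ref 2 -> FAULT, frames=[1,3,2] (faults so far: 3)
  step 4: ref 2 -> HIT, frames=[1,3,2] (faults so far: 3)
  step 5: ref 2 -> HIT, frames=[1,3,2] (faults so far: 3)
  step 6: ref 3 -> HIT, frames=[1,3,2] (faults so far: 3)
  step 7: ref 2 -> HIT, frames=[1,3,2] (faults so far: 3)
  step 8: ref 1 -> HIT, frames=[1,3,2] (faults so far: 3)
  step 9: ref 4 -> FAULT, evict 2, frames=[1,3,4] (faults so far: 4)
  step 10: ref 1 -> HIT, frames=[1,3,4] (faults so far: 4)
  step 11: ref 1 -> HIT, frames=[1,3,4] (faults so far: 4)
  Optimal total faults: 4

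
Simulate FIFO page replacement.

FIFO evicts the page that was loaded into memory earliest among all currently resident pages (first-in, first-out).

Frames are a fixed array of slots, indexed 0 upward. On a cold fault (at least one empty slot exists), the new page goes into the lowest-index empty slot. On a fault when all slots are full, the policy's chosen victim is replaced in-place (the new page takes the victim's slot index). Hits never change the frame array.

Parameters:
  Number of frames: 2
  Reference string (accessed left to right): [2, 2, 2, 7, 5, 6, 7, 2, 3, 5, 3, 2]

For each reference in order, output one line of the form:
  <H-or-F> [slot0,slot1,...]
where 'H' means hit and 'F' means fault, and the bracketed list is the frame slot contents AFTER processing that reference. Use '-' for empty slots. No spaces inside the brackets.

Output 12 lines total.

F [2,-]
H [2,-]
H [2,-]
F [2,7]
F [5,7]
F [5,6]
F [7,6]
F [7,2]
F [3,2]
F [3,5]
H [3,5]
F [2,5]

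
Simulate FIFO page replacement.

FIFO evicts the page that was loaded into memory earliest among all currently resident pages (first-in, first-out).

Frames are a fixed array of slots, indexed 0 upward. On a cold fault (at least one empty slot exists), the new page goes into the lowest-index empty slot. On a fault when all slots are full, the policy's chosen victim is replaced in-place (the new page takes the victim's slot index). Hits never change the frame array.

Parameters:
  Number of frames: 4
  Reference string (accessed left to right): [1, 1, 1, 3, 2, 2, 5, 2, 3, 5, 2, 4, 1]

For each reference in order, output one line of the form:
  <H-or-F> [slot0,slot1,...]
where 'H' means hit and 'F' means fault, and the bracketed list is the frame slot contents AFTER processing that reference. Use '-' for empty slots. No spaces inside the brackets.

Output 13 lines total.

F [1,-,-,-]
H [1,-,-,-]
H [1,-,-,-]
F [1,3,-,-]
F [1,3,2,-]
H [1,3,2,-]
F [1,3,2,5]
H [1,3,2,5]
H [1,3,2,5]
H [1,3,2,5]
H [1,3,2,5]
F [4,3,2,5]
F [4,1,2,5]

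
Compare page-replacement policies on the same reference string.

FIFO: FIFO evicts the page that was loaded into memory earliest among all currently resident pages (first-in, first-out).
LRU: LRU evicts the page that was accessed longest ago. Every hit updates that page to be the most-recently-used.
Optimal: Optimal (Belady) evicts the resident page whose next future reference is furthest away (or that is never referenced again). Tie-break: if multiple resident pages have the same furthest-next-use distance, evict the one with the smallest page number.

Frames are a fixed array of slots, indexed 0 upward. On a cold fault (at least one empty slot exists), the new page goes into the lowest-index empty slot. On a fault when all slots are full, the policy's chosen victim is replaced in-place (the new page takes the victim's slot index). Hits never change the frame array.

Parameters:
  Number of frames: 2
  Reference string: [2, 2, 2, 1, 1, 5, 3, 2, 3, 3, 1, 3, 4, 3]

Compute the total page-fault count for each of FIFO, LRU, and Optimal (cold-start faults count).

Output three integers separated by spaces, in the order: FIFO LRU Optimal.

Answer: 8 7 6

Derivation:
--- FIFO ---
  step 0: ref 2 -> FAULT, frames=[2,-] (faults so far: 1)
  step 1: ref 2 -> HIT, frames=[2,-] (faults so far: 1)
  step 2: ref 2 -> HIT, frames=[2,-] (faults so far: 1)
  step 3: ref 1 -> FAULT, frames=[2,1] (faults so far: 2)
  step 4: ref 1 -> HIT, frames=[2,1] (faults so far: 2)
  step 5: ref 5 -> FAULT, evict 2, frames=[5,1] (faults so far: 3)
  step 6: ref 3 -> FAULT, evict 1, frames=[5,3] (faults so far: 4)
  step 7: ref 2 -> FAULT, evict 5, frames=[2,3] (faults so far: 5)
  step 8: ref 3 -> HIT, frames=[2,3] (faults so far: 5)
  step 9: ref 3 -> HIT, frames=[2,3] (faults so far: 5)
  step 10: ref 1 -> FAULT, evict 3, frames=[2,1] (faults so far: 6)
  step 11: ref 3 -> FAULT, evict 2, frames=[3,1] (faults so far: 7)
  step 12: ref 4 -> FAULT, evict 1, frames=[3,4] (faults so far: 8)
  step 13: ref 3 -> HIT, frames=[3,4] (faults so far: 8)
  FIFO total faults: 8
--- LRU ---
  step 0: ref 2 -> FAULT, frames=[2,-] (faults so far: 1)
  step 1: ref 2 -> HIT, frames=[2,-] (faults so far: 1)
  step 2: ref 2 -> HIT, frames=[2,-] (faults so far: 1)
  step 3: ref 1 -> FAULT, frames=[2,1] (faults so far: 2)
  step 4: ref 1 -> HIT, frames=[2,1] (faults so far: 2)
  step 5: ref 5 -> FAULT, evict 2, frames=[5,1] (faults so far: 3)
  step 6: ref 3 -> FAULT, evict 1, frames=[5,3] (faults so far: 4)
  step 7: ref 2 -> FAULT, evict 5, frames=[2,3] (faults so far: 5)
  step 8: ref 3 -> HIT, frames=[2,3] (faults so far: 5)
  step 9: ref 3 -> HIT, frames=[2,3] (faults so far: 5)
  step 10: ref 1 -> FAULT, evict 2, frames=[1,3] (faults so far: 6)
  step 11: ref 3 -> HIT, frames=[1,3] (faults so far: 6)
  step 12: ref 4 -> FAULT, evict 1, frames=[4,3] (faults so far: 7)
  step 13: ref 3 -> HIT, frames=[4,3] (faults so far: 7)
  LRU total faults: 7
--- Optimal ---
  step 0: ref 2 -> FAULT, frames=[2,-] (faults so far: 1)
  step 1: ref 2 -> HIT, frames=[2,-] (faults so far: 1)
  step 2: ref 2 -> HIT, frames=[2,-] (faults so far: 1)
  step 3: ref 1 -> FAULT, frames=[2,1] (faults so far: 2)
  step 4: ref 1 -> HIT, frames=[2,1] (faults so far: 2)
  step 5: ref 5 -> FAULT, evict 1, frames=[2,5] (faults so far: 3)
  step 6: ref 3 -> FAULT, evict 5, frames=[2,3] (faults so far: 4)
  step 7: ref 2 -> HIT, frames=[2,3] (faults so far: 4)
  step 8: ref 3 -> HIT, frames=[2,3] (faults so far: 4)
  step 9: ref 3 -> HIT, frames=[2,3] (faults so far: 4)
  step 10: ref 1 -> FAULT, evict 2, frames=[1,3] (faults so far: 5)
  step 11: ref 3 -> HIT, frames=[1,3] (faults so far: 5)
  step 12: ref 4 -> FAULT, evict 1, frames=[4,3] (faults so far: 6)
  step 13: ref 3 -> HIT, frames=[4,3] (faults so far: 6)
  Optimal total faults: 6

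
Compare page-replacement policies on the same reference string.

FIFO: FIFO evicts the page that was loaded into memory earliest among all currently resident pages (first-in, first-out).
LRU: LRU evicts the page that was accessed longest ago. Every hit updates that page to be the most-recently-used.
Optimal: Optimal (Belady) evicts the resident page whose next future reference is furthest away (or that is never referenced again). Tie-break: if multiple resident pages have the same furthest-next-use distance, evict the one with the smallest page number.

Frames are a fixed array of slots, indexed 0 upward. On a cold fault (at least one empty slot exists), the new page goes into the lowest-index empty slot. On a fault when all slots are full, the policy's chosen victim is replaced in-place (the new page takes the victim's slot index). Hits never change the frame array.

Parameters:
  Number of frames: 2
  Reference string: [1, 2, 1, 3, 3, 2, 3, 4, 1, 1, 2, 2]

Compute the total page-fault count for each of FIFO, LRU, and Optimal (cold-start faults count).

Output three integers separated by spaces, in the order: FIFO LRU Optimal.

Answer: 6 7 5

Derivation:
--- FIFO ---
  step 0: ref 1 -> FAULT, frames=[1,-] (faults so far: 1)
  step 1: ref 2 -> FAULT, frames=[1,2] (faults so far: 2)
  step 2: ref 1 -> HIT, frames=[1,2] (faults so far: 2)
  step 3: ref 3 -> FAULT, evict 1, frames=[3,2] (faults so far: 3)
  step 4: ref 3 -> HIT, frames=[3,2] (faults so far: 3)
  step 5: ref 2 -> HIT, frames=[3,2] (faults so far: 3)
  step 6: ref 3 -> HIT, frames=[3,2] (faults so far: 3)
  step 7: ref 4 -> FAULT, evict 2, frames=[3,4] (faults so far: 4)
  step 8: ref 1 -> FAULT, evict 3, frames=[1,4] (faults so far: 5)
  step 9: ref 1 -> HIT, frames=[1,4] (faults so far: 5)
  step 10: ref 2 -> FAULT, evict 4, frames=[1,2] (faults so far: 6)
  step 11: ref 2 -> HIT, frames=[1,2] (faults so far: 6)
  FIFO total faults: 6
--- LRU ---
  step 0: ref 1 -> FAULT, frames=[1,-] (faults so far: 1)
  step 1: ref 2 -> FAULT, frames=[1,2] (faults so far: 2)
  step 2: ref 1 -> HIT, frames=[1,2] (faults so far: 2)
  step 3: ref 3 -> FAULT, evict 2, frames=[1,3] (faults so far: 3)
  step 4: ref 3 -> HIT, frames=[1,3] (faults so far: 3)
  step 5: ref 2 -> FAULT, evict 1, frames=[2,3] (faults so far: 4)
  step 6: ref 3 -> HIT, frames=[2,3] (faults so far: 4)
  step 7: ref 4 -> FAULT, evict 2, frames=[4,3] (faults so far: 5)
  step 8: ref 1 -> FAULT, evict 3, frames=[4,1] (faults so far: 6)
  step 9: ref 1 -> HIT, frames=[4,1] (faults so far: 6)
  step 10: ref 2 -> FAULT, evict 4, frames=[2,1] (faults so far: 7)
  step 11: ref 2 -> HIT, frames=[2,1] (faults so far: 7)
  LRU total faults: 7
--- Optimal ---
  step 0: ref 1 -> FAULT, frames=[1,-] (faults so far: 1)
  step 1: ref 2 -> FAULT, frames=[1,2] (faults so far: 2)
  step 2: ref 1 -> HIT, frames=[1,2] (faults so far: 2)
  step 3: ref 3 -> FAULT, evict 1, frames=[3,2] (faults so far: 3)
  step 4: ref 3 -> HIT, frames=[3,2] (faults so far: 3)
  step 5: ref 2 -> HIT, frames=[3,2] (faults so far: 3)
  step 6: ref 3 -> HIT, frames=[3,2] (faults so far: 3)
  step 7: ref 4 -> FAULT, evict 3, frames=[4,2] (faults so far: 4)
  step 8: ref 1 -> FAULT, evict 4, frames=[1,2] (faults so far: 5)
  step 9: ref 1 -> HIT, frames=[1,2] (faults so far: 5)
  step 10: ref 2 -> HIT, frames=[1,2] (faults so far: 5)
  step 11: ref 2 -> HIT, frames=[1,2] (faults so far: 5)
  Optimal total faults: 5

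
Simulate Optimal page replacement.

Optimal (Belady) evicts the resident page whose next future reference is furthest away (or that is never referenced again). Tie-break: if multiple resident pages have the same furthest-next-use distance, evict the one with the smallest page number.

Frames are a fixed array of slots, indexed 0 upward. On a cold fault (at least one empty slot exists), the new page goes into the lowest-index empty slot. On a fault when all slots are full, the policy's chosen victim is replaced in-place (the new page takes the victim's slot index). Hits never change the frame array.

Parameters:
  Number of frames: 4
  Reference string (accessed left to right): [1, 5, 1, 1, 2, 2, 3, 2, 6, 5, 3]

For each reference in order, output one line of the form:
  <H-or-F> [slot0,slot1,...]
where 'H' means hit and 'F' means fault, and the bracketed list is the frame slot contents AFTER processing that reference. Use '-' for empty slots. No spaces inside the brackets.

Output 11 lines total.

F [1,-,-,-]
F [1,5,-,-]
H [1,5,-,-]
H [1,5,-,-]
F [1,5,2,-]
H [1,5,2,-]
F [1,5,2,3]
H [1,5,2,3]
F [6,5,2,3]
H [6,5,2,3]
H [6,5,2,3]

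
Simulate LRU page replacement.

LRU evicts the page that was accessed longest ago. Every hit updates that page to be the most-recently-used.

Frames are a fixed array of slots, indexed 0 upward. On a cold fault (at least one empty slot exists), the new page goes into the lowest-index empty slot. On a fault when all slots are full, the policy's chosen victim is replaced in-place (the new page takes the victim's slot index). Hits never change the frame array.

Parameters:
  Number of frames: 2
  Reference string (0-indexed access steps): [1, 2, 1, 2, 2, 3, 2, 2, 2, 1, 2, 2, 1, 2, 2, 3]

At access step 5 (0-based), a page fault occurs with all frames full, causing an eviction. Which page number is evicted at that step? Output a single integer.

Step 0: ref 1 -> FAULT, frames=[1,-]
Step 1: ref 2 -> FAULT, frames=[1,2]
Step 2: ref 1 -> HIT, frames=[1,2]
Step 3: ref 2 -> HIT, frames=[1,2]
Step 4: ref 2 -> HIT, frames=[1,2]
Step 5: ref 3 -> FAULT, evict 1, frames=[3,2]
At step 5: evicted page 1

Answer: 1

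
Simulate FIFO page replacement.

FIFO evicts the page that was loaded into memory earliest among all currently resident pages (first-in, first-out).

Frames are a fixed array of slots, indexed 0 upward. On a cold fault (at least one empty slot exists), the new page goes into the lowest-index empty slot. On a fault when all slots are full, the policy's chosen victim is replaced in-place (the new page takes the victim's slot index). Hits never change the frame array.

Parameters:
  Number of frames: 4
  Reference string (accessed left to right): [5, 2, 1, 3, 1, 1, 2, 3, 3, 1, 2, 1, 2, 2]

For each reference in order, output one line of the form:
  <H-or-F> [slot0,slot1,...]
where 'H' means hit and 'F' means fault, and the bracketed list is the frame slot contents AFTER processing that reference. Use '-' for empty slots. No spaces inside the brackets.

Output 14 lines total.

F [5,-,-,-]
F [5,2,-,-]
F [5,2,1,-]
F [5,2,1,3]
H [5,2,1,3]
H [5,2,1,3]
H [5,2,1,3]
H [5,2,1,3]
H [5,2,1,3]
H [5,2,1,3]
H [5,2,1,3]
H [5,2,1,3]
H [5,2,1,3]
H [5,2,1,3]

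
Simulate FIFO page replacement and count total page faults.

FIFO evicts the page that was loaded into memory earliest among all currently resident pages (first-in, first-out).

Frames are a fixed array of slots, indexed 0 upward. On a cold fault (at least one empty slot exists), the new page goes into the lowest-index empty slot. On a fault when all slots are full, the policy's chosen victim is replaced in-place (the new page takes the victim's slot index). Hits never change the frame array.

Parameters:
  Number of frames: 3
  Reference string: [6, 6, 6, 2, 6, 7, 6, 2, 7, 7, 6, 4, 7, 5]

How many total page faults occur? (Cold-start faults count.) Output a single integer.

Step 0: ref 6 → FAULT, frames=[6,-,-]
Step 1: ref 6 → HIT, frames=[6,-,-]
Step 2: ref 6 → HIT, frames=[6,-,-]
Step 3: ref 2 → FAULT, frames=[6,2,-]
Step 4: ref 6 → HIT, frames=[6,2,-]
Step 5: ref 7 → FAULT, frames=[6,2,7]
Step 6: ref 6 → HIT, frames=[6,2,7]
Step 7: ref 2 → HIT, frames=[6,2,7]
Step 8: ref 7 → HIT, frames=[6,2,7]
Step 9: ref 7 → HIT, frames=[6,2,7]
Step 10: ref 6 → HIT, frames=[6,2,7]
Step 11: ref 4 → FAULT (evict 6), frames=[4,2,7]
Step 12: ref 7 → HIT, frames=[4,2,7]
Step 13: ref 5 → FAULT (evict 2), frames=[4,5,7]
Total faults: 5

Answer: 5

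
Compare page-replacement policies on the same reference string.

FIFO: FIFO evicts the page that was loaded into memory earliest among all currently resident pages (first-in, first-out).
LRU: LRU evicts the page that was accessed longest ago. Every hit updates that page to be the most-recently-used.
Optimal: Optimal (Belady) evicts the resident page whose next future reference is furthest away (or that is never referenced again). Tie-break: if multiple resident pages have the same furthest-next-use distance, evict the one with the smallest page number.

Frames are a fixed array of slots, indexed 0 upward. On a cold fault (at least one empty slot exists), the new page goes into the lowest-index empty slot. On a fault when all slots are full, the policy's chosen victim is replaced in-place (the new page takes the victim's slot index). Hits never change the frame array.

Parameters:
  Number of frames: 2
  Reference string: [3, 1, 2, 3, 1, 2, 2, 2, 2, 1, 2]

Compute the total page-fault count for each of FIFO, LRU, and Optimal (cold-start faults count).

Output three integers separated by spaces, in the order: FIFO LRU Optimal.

--- FIFO ---
  step 0: ref 3 -> FAULT, frames=[3,-] (faults so far: 1)
  step 1: ref 1 -> FAULT, frames=[3,1] (faults so far: 2)
  step 2: ref 2 -> FAULT, evict 3, frames=[2,1] (faults so far: 3)
  step 3: ref 3 -> FAULT, evict 1, frames=[2,3] (faults so far: 4)
  step 4: ref 1 -> FAULT, evict 2, frames=[1,3] (faults so far: 5)
  step 5: ref 2 -> FAULT, evict 3, frames=[1,2] (faults so far: 6)
  step 6: ref 2 -> HIT, frames=[1,2] (faults so far: 6)
  step 7: ref 2 -> HIT, frames=[1,2] (faults so far: 6)
  step 8: ref 2 -> HIT, frames=[1,2] (faults so far: 6)
  step 9: ref 1 -> HIT, frames=[1,2] (faults so far: 6)
  step 10: ref 2 -> HIT, frames=[1,2] (faults so far: 6)
  FIFO total faults: 6
--- LRU ---
  step 0: ref 3 -> FAULT, frames=[3,-] (faults so far: 1)
  step 1: ref 1 -> FAULT, frames=[3,1] (faults so far: 2)
  step 2: ref 2 -> FAULT, evict 3, frames=[2,1] (faults so far: 3)
  step 3: ref 3 -> FAULT, evict 1, frames=[2,3] (faults so far: 4)
  step 4: ref 1 -> FAULT, evict 2, frames=[1,3] (faults so far: 5)
  step 5: ref 2 -> FAULT, evict 3, frames=[1,2] (faults so far: 6)
  step 6: ref 2 -> HIT, frames=[1,2] (faults so far: 6)
  step 7: ref 2 -> HIT, frames=[1,2] (faults so far: 6)
  step 8: ref 2 -> HIT, frames=[1,2] (faults so far: 6)
  step 9: ref 1 -> HIT, frames=[1,2] (faults so far: 6)
  step 10: ref 2 -> HIT, frames=[1,2] (faults so far: 6)
  LRU total faults: 6
--- Optimal ---
  step 0: ref 3 -> FAULT, frames=[3,-] (faults so far: 1)
  step 1: ref 1 -> FAULT, frames=[3,1] (faults so far: 2)
  step 2: ref 2 -> FAULT, evict 1, frames=[3,2] (faults so far: 3)
  step 3: ref 3 -> HIT, frames=[3,2] (faults so far: 3)
  step 4: ref 1 -> FAULT, evict 3, frames=[1,2] (faults so far: 4)
  step 5: ref 2 -> HIT, frames=[1,2] (faults so far: 4)
  step 6: ref 2 -> HIT, frames=[1,2] (faults so far: 4)
  step 7: ref 2 -> HIT, frames=[1,2] (faults so far: 4)
  step 8: ref 2 -> HIT, frames=[1,2] (faults so far: 4)
  step 9: ref 1 -> HIT, frames=[1,2] (faults so far: 4)
  step 10: ref 2 -> HIT, frames=[1,2] (faults so far: 4)
  Optimal total faults: 4

Answer: 6 6 4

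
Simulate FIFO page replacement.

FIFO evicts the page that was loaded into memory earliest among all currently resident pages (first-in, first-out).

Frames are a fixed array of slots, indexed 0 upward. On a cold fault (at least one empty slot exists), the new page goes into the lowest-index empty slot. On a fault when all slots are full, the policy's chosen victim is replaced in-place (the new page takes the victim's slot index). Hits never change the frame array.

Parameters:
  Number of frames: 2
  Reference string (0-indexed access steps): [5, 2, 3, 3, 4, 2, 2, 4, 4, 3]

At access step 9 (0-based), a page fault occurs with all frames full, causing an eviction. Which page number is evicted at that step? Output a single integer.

Answer: 4

Derivation:
Step 0: ref 5 -> FAULT, frames=[5,-]
Step 1: ref 2 -> FAULT, frames=[5,2]
Step 2: ref 3 -> FAULT, evict 5, frames=[3,2]
Step 3: ref 3 -> HIT, frames=[3,2]
Step 4: ref 4 -> FAULT, evict 2, frames=[3,4]
Step 5: ref 2 -> FAULT, evict 3, frames=[2,4]
Step 6: ref 2 -> HIT, frames=[2,4]
Step 7: ref 4 -> HIT, frames=[2,4]
Step 8: ref 4 -> HIT, frames=[2,4]
Step 9: ref 3 -> FAULT, evict 4, frames=[2,3]
At step 9: evicted page 4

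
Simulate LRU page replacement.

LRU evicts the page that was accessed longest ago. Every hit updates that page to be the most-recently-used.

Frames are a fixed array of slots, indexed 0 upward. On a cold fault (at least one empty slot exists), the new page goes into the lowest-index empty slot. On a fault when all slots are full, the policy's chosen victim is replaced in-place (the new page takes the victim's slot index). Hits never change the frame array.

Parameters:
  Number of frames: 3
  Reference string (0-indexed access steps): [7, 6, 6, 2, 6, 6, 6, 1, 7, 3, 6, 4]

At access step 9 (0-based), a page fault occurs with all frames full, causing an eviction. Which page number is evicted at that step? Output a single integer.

Answer: 6

Derivation:
Step 0: ref 7 -> FAULT, frames=[7,-,-]
Step 1: ref 6 -> FAULT, frames=[7,6,-]
Step 2: ref 6 -> HIT, frames=[7,6,-]
Step 3: ref 2 -> FAULT, frames=[7,6,2]
Step 4: ref 6 -> HIT, frames=[7,6,2]
Step 5: ref 6 -> HIT, frames=[7,6,2]
Step 6: ref 6 -> HIT, frames=[7,6,2]
Step 7: ref 1 -> FAULT, evict 7, frames=[1,6,2]
Step 8: ref 7 -> FAULT, evict 2, frames=[1,6,7]
Step 9: ref 3 -> FAULT, evict 6, frames=[1,3,7]
At step 9: evicted page 6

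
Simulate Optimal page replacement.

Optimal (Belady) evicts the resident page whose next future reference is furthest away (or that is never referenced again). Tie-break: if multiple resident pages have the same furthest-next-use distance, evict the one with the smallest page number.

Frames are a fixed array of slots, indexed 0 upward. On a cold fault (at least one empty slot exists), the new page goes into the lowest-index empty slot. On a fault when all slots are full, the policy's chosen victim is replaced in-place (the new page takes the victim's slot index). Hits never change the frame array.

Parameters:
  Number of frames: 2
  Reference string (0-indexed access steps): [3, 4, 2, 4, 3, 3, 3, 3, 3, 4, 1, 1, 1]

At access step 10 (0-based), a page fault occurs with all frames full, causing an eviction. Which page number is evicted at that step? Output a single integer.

Step 0: ref 3 -> FAULT, frames=[3,-]
Step 1: ref 4 -> FAULT, frames=[3,4]
Step 2: ref 2 -> FAULT, evict 3, frames=[2,4]
Step 3: ref 4 -> HIT, frames=[2,4]
Step 4: ref 3 -> FAULT, evict 2, frames=[3,4]
Step 5: ref 3 -> HIT, frames=[3,4]
Step 6: ref 3 -> HIT, frames=[3,4]
Step 7: ref 3 -> HIT, frames=[3,4]
Step 8: ref 3 -> HIT, frames=[3,4]
Step 9: ref 4 -> HIT, frames=[3,4]
Step 10: ref 1 -> FAULT, evict 3, frames=[1,4]
At step 10: evicted page 3

Answer: 3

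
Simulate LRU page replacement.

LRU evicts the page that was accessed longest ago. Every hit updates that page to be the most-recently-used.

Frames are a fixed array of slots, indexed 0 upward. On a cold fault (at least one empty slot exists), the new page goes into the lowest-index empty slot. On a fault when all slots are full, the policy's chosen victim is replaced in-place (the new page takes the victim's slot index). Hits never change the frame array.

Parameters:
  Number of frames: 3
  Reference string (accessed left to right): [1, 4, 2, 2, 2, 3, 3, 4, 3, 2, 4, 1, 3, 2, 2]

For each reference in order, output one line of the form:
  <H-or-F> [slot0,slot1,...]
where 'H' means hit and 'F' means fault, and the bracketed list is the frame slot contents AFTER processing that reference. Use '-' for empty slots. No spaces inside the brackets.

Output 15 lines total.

F [1,-,-]
F [1,4,-]
F [1,4,2]
H [1,4,2]
H [1,4,2]
F [3,4,2]
H [3,4,2]
H [3,4,2]
H [3,4,2]
H [3,4,2]
H [3,4,2]
F [1,4,2]
F [1,4,3]
F [1,2,3]
H [1,2,3]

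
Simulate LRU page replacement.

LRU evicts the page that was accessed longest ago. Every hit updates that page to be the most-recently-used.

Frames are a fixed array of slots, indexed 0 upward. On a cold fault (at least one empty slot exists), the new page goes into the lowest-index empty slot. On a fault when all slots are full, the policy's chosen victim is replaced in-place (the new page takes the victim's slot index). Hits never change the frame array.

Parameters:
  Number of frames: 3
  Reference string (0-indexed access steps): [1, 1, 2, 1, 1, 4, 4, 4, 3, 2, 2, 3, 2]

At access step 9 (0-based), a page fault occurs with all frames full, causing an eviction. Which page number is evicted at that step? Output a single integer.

Step 0: ref 1 -> FAULT, frames=[1,-,-]
Step 1: ref 1 -> HIT, frames=[1,-,-]
Step 2: ref 2 -> FAULT, frames=[1,2,-]
Step 3: ref 1 -> HIT, frames=[1,2,-]
Step 4: ref 1 -> HIT, frames=[1,2,-]
Step 5: ref 4 -> FAULT, frames=[1,2,4]
Step 6: ref 4 -> HIT, frames=[1,2,4]
Step 7: ref 4 -> HIT, frames=[1,2,4]
Step 8: ref 3 -> FAULT, evict 2, frames=[1,3,4]
Step 9: ref 2 -> FAULT, evict 1, frames=[2,3,4]
At step 9: evicted page 1

Answer: 1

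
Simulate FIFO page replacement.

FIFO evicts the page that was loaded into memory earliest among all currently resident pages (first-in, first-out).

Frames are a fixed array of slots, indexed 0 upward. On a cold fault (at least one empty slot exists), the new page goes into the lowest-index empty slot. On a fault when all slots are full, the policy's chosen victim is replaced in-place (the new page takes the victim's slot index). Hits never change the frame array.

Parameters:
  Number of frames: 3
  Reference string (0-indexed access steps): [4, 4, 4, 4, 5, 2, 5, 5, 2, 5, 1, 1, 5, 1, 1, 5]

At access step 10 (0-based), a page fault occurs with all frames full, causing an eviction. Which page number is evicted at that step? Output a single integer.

Answer: 4

Derivation:
Step 0: ref 4 -> FAULT, frames=[4,-,-]
Step 1: ref 4 -> HIT, frames=[4,-,-]
Step 2: ref 4 -> HIT, frames=[4,-,-]
Step 3: ref 4 -> HIT, frames=[4,-,-]
Step 4: ref 5 -> FAULT, frames=[4,5,-]
Step 5: ref 2 -> FAULT, frames=[4,5,2]
Step 6: ref 5 -> HIT, frames=[4,5,2]
Step 7: ref 5 -> HIT, frames=[4,5,2]
Step 8: ref 2 -> HIT, frames=[4,5,2]
Step 9: ref 5 -> HIT, frames=[4,5,2]
Step 10: ref 1 -> FAULT, evict 4, frames=[1,5,2]
At step 10: evicted page 4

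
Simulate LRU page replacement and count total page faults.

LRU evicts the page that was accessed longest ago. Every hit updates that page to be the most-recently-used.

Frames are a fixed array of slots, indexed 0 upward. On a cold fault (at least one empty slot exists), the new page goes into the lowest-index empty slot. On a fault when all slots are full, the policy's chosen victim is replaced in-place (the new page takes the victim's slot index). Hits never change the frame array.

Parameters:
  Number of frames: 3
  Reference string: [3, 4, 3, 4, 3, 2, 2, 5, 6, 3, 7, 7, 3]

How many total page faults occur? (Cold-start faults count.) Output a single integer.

Step 0: ref 3 → FAULT, frames=[3,-,-]
Step 1: ref 4 → FAULT, frames=[3,4,-]
Step 2: ref 3 → HIT, frames=[3,4,-]
Step 3: ref 4 → HIT, frames=[3,4,-]
Step 4: ref 3 → HIT, frames=[3,4,-]
Step 5: ref 2 → FAULT, frames=[3,4,2]
Step 6: ref 2 → HIT, frames=[3,4,2]
Step 7: ref 5 → FAULT (evict 4), frames=[3,5,2]
Step 8: ref 6 → FAULT (evict 3), frames=[6,5,2]
Step 9: ref 3 → FAULT (evict 2), frames=[6,5,3]
Step 10: ref 7 → FAULT (evict 5), frames=[6,7,3]
Step 11: ref 7 → HIT, frames=[6,7,3]
Step 12: ref 3 → HIT, frames=[6,7,3]
Total faults: 7

Answer: 7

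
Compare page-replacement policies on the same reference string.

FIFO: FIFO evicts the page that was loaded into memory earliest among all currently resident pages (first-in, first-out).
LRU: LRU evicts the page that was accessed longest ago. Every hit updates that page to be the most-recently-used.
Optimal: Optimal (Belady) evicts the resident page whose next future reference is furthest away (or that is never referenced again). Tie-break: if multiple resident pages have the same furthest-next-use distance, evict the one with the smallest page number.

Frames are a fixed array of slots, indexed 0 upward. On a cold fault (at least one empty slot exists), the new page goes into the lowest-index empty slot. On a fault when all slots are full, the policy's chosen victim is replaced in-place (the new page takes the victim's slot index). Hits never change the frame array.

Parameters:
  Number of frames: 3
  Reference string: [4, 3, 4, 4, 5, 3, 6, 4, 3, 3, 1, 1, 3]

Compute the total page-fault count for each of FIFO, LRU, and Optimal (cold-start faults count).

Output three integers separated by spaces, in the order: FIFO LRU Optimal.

--- FIFO ---
  step 0: ref 4 -> FAULT, frames=[4,-,-] (faults so far: 1)
  step 1: ref 3 -> FAULT, frames=[4,3,-] (faults so far: 2)
  step 2: ref 4 -> HIT, frames=[4,3,-] (faults so far: 2)
  step 3: ref 4 -> HIT, frames=[4,3,-] (faults so far: 2)
  step 4: ref 5 -> FAULT, frames=[4,3,5] (faults so far: 3)
  step 5: ref 3 -> HIT, frames=[4,3,5] (faults so far: 3)
  step 6: ref 6 -> FAULT, evict 4, frames=[6,3,5] (faults so far: 4)
  step 7: ref 4 -> FAULT, evict 3, frames=[6,4,5] (faults so far: 5)
  step 8: ref 3 -> FAULT, evict 5, frames=[6,4,3] (faults so far: 6)
  step 9: ref 3 -> HIT, frames=[6,4,3] (faults so far: 6)
  step 10: ref 1 -> FAULT, evict 6, frames=[1,4,3] (faults so far: 7)
  step 11: ref 1 -> HIT, frames=[1,4,3] (faults so far: 7)
  step 12: ref 3 -> HIT, frames=[1,4,3] (faults so far: 7)
  FIFO total faults: 7
--- LRU ---
  step 0: ref 4 -> FAULT, frames=[4,-,-] (faults so far: 1)
  step 1: ref 3 -> FAULT, frames=[4,3,-] (faults so far: 2)
  step 2: ref 4 -> HIT, frames=[4,3,-] (faults so far: 2)
  step 3: ref 4 -> HIT, frames=[4,3,-] (faults so far: 2)
  step 4: ref 5 -> FAULT, frames=[4,3,5] (faults so far: 3)
  step 5: ref 3 -> HIT, frames=[4,3,5] (faults so far: 3)
  step 6: ref 6 -> FAULT, evict 4, frames=[6,3,5] (faults so far: 4)
  step 7: ref 4 -> FAULT, evict 5, frames=[6,3,4] (faults so far: 5)
  step 8: ref 3 -> HIT, frames=[6,3,4] (faults so far: 5)
  step 9: ref 3 -> HIT, frames=[6,3,4] (faults so far: 5)
  step 10: ref 1 -> FAULT, evict 6, frames=[1,3,4] (faults so far: 6)
  step 11: ref 1 -> HIT, frames=[1,3,4] (faults so far: 6)
  step 12: ref 3 -> HIT, frames=[1,3,4] (faults so far: 6)
  LRU total faults: 6
--- Optimal ---
  step 0: ref 4 -> FAULT, frames=[4,-,-] (faults so far: 1)
  step 1: ref 3 -> FAULT, frames=[4,3,-] (faults so far: 2)
  step 2: ref 4 -> HIT, frames=[4,3,-] (faults so far: 2)
  step 3: ref 4 -> HIT, frames=[4,3,-] (faults so far: 2)
  step 4: ref 5 -> FAULT, frames=[4,3,5] (faults so far: 3)
  step 5: ref 3 -> HIT, frames=[4,3,5] (faults so far: 3)
  step 6: ref 6 -> FAULT, evict 5, frames=[4,3,6] (faults so far: 4)
  step 7: ref 4 -> HIT, frames=[4,3,6] (faults so far: 4)
  step 8: ref 3 -> HIT, frames=[4,3,6] (faults so far: 4)
  step 9: ref 3 -> HIT, frames=[4,3,6] (faults so far: 4)
  step 10: ref 1 -> FAULT, evict 4, frames=[1,3,6] (faults so far: 5)
  step 11: ref 1 -> HIT, frames=[1,3,6] (faults so far: 5)
  step 12: ref 3 -> HIT, frames=[1,3,6] (faults so far: 5)
  Optimal total faults: 5

Answer: 7 6 5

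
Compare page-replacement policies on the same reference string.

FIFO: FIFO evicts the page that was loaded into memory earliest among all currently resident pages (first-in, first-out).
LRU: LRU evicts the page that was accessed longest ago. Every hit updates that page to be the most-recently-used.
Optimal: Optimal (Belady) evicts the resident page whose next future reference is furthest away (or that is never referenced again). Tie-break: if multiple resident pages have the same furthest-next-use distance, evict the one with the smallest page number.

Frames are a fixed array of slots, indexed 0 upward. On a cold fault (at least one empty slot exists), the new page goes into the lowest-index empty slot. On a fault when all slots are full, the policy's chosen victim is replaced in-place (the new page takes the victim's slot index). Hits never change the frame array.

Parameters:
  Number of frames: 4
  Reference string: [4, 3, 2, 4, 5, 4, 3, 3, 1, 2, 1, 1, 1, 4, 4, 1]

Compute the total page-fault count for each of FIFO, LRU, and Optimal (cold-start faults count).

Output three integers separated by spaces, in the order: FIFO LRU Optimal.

--- FIFO ---
  step 0: ref 4 -> FAULT, frames=[4,-,-,-] (faults so far: 1)
  step 1: ref 3 -> FAULT, frames=[4,3,-,-] (faults so far: 2)
  step 2: ref 2 -> FAULT, frames=[4,3,2,-] (faults so far: 3)
  step 3: ref 4 -> HIT, frames=[4,3,2,-] (faults so far: 3)
  step 4: ref 5 -> FAULT, frames=[4,3,2,5] (faults so far: 4)
  step 5: ref 4 -> HIT, frames=[4,3,2,5] (faults so far: 4)
  step 6: ref 3 -> HIT, frames=[4,3,2,5] (faults so far: 4)
  step 7: ref 3 -> HIT, frames=[4,3,2,5] (faults so far: 4)
  step 8: ref 1 -> FAULT, evict 4, frames=[1,3,2,5] (faults so far: 5)
  step 9: ref 2 -> HIT, frames=[1,3,2,5] (faults so far: 5)
  step 10: ref 1 -> HIT, frames=[1,3,2,5] (faults so far: 5)
  step 11: ref 1 -> HIT, frames=[1,3,2,5] (faults so far: 5)
  step 12: ref 1 -> HIT, frames=[1,3,2,5] (faults so far: 5)
  step 13: ref 4 -> FAULT, evict 3, frames=[1,4,2,5] (faults so far: 6)
  step 14: ref 4 -> HIT, frames=[1,4,2,5] (faults so far: 6)
  step 15: ref 1 -> HIT, frames=[1,4,2,5] (faults so far: 6)
  FIFO total faults: 6
--- LRU ---
  step 0: ref 4 -> FAULT, frames=[4,-,-,-] (faults so far: 1)
  step 1: ref 3 -> FAULT, frames=[4,3,-,-] (faults so far: 2)
  step 2: ref 2 -> FAULT, frames=[4,3,2,-] (faults so far: 3)
  step 3: ref 4 -> HIT, frames=[4,3,2,-] (faults so far: 3)
  step 4: ref 5 -> FAULT, frames=[4,3,2,5] (faults so far: 4)
  step 5: ref 4 -> HIT, frames=[4,3,2,5] (faults so far: 4)
  step 6: ref 3 -> HIT, frames=[4,3,2,5] (faults so far: 4)
  step 7: ref 3 -> HIT, frames=[4,3,2,5] (faults so far: 4)
  step 8: ref 1 -> FAULT, evict 2, frames=[4,3,1,5] (faults so far: 5)
  step 9: ref 2 -> FAULT, evict 5, frames=[4,3,1,2] (faults so far: 6)
  step 10: ref 1 -> HIT, frames=[4,3,1,2] (faults so far: 6)
  step 11: ref 1 -> HIT, frames=[4,3,1,2] (faults so far: 6)
  step 12: ref 1 -> HIT, frames=[4,3,1,2] (faults so far: 6)
  step 13: ref 4 -> HIT, frames=[4,3,1,2] (faults so far: 6)
  step 14: ref 4 -> HIT, frames=[4,3,1,2] (faults so far: 6)
  step 15: ref 1 -> HIT, frames=[4,3,1,2] (faults so far: 6)
  LRU total faults: 6
--- Optimal ---
  step 0: ref 4 -> FAULT, frames=[4,-,-,-] (faults so far: 1)
  step 1: ref 3 -> FAULT, frames=[4,3,-,-] (faults so far: 2)
  step 2: ref 2 -> FAULT, frames=[4,3,2,-] (faults so far: 3)
  step 3: ref 4 -> HIT, frames=[4,3,2,-] (faults so far: 3)
  step 4: ref 5 -> FAULT, frames=[4,3,2,5] (faults so far: 4)
  step 5: ref 4 -> HIT, frames=[4,3,2,5] (faults so far: 4)
  step 6: ref 3 -> HIT, frames=[4,3,2,5] (faults so far: 4)
  step 7: ref 3 -> HIT, frames=[4,3,2,5] (faults so far: 4)
  step 8: ref 1 -> FAULT, evict 3, frames=[4,1,2,5] (faults so far: 5)
  step 9: ref 2 -> HIT, frames=[4,1,2,5] (faults so far: 5)
  step 10: ref 1 -> HIT, frames=[4,1,2,5] (faults so far: 5)
  step 11: ref 1 -> HIT, frames=[4,1,2,5] (faults so far: 5)
  step 12: ref 1 -> HIT, frames=[4,1,2,5] (faults so far: 5)
  step 13: ref 4 -> HIT, frames=[4,1,2,5] (faults so far: 5)
  step 14: ref 4 -> HIT, frames=[4,1,2,5] (faults so far: 5)
  step 15: ref 1 -> HIT, frames=[4,1,2,5] (faults so far: 5)
  Optimal total faults: 5

Answer: 6 6 5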